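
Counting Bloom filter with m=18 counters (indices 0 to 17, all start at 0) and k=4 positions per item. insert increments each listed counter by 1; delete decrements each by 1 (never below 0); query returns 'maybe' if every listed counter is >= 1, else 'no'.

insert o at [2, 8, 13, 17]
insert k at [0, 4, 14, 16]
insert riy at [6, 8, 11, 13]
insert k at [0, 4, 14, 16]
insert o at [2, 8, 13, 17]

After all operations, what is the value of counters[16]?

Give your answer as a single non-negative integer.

Step 1: insert o at [2, 8, 13, 17] -> counters=[0,0,1,0,0,0,0,0,1,0,0,0,0,1,0,0,0,1]
Step 2: insert k at [0, 4, 14, 16] -> counters=[1,0,1,0,1,0,0,0,1,0,0,0,0,1,1,0,1,1]
Step 3: insert riy at [6, 8, 11, 13] -> counters=[1,0,1,0,1,0,1,0,2,0,0,1,0,2,1,0,1,1]
Step 4: insert k at [0, 4, 14, 16] -> counters=[2,0,1,0,2,0,1,0,2,0,0,1,0,2,2,0,2,1]
Step 5: insert o at [2, 8, 13, 17] -> counters=[2,0,2,0,2,0,1,0,3,0,0,1,0,3,2,0,2,2]
Final counters=[2,0,2,0,2,0,1,0,3,0,0,1,0,3,2,0,2,2] -> counters[16]=2

Answer: 2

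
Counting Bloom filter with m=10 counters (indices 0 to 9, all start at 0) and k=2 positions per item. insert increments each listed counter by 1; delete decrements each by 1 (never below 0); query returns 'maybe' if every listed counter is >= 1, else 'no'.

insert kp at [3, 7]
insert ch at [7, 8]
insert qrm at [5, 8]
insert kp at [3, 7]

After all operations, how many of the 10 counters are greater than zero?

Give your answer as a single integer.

Step 1: insert kp at [3, 7] -> counters=[0,0,0,1,0,0,0,1,0,0]
Step 2: insert ch at [7, 8] -> counters=[0,0,0,1,0,0,0,2,1,0]
Step 3: insert qrm at [5, 8] -> counters=[0,0,0,1,0,1,0,2,2,0]
Step 4: insert kp at [3, 7] -> counters=[0,0,0,2,0,1,0,3,2,0]
Final counters=[0,0,0,2,0,1,0,3,2,0] -> 4 nonzero

Answer: 4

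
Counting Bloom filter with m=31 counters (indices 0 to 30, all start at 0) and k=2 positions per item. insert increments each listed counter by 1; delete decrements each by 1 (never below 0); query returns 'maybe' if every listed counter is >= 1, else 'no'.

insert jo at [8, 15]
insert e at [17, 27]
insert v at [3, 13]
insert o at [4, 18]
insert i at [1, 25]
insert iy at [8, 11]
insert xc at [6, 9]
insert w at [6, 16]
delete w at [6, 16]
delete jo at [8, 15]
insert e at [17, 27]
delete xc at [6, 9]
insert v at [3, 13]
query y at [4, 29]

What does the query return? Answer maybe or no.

Answer: no

Derivation:
Step 1: insert jo at [8, 15] -> counters=[0,0,0,0,0,0,0,0,1,0,0,0,0,0,0,1,0,0,0,0,0,0,0,0,0,0,0,0,0,0,0]
Step 2: insert e at [17, 27] -> counters=[0,0,0,0,0,0,0,0,1,0,0,0,0,0,0,1,0,1,0,0,0,0,0,0,0,0,0,1,0,0,0]
Step 3: insert v at [3, 13] -> counters=[0,0,0,1,0,0,0,0,1,0,0,0,0,1,0,1,0,1,0,0,0,0,0,0,0,0,0,1,0,0,0]
Step 4: insert o at [4, 18] -> counters=[0,0,0,1,1,0,0,0,1,0,0,0,0,1,0,1,0,1,1,0,0,0,0,0,0,0,0,1,0,0,0]
Step 5: insert i at [1, 25] -> counters=[0,1,0,1,1,0,0,0,1,0,0,0,0,1,0,1,0,1,1,0,0,0,0,0,0,1,0,1,0,0,0]
Step 6: insert iy at [8, 11] -> counters=[0,1,0,1,1,0,0,0,2,0,0,1,0,1,0,1,0,1,1,0,0,0,0,0,0,1,0,1,0,0,0]
Step 7: insert xc at [6, 9] -> counters=[0,1,0,1,1,0,1,0,2,1,0,1,0,1,0,1,0,1,1,0,0,0,0,0,0,1,0,1,0,0,0]
Step 8: insert w at [6, 16] -> counters=[0,1,0,1,1,0,2,0,2,1,0,1,0,1,0,1,1,1,1,0,0,0,0,0,0,1,0,1,0,0,0]
Step 9: delete w at [6, 16] -> counters=[0,1,0,1,1,0,1,0,2,1,0,1,0,1,0,1,0,1,1,0,0,0,0,0,0,1,0,1,0,0,0]
Step 10: delete jo at [8, 15] -> counters=[0,1,0,1,1,0,1,0,1,1,0,1,0,1,0,0,0,1,1,0,0,0,0,0,0,1,0,1,0,0,0]
Step 11: insert e at [17, 27] -> counters=[0,1,0,1,1,0,1,0,1,1,0,1,0,1,0,0,0,2,1,0,0,0,0,0,0,1,0,2,0,0,0]
Step 12: delete xc at [6, 9] -> counters=[0,1,0,1,1,0,0,0,1,0,0,1,0,1,0,0,0,2,1,0,0,0,0,0,0,1,0,2,0,0,0]
Step 13: insert v at [3, 13] -> counters=[0,1,0,2,1,0,0,0,1,0,0,1,0,2,0,0,0,2,1,0,0,0,0,0,0,1,0,2,0,0,0]
Query y: check counters[4]=1 counters[29]=0 -> no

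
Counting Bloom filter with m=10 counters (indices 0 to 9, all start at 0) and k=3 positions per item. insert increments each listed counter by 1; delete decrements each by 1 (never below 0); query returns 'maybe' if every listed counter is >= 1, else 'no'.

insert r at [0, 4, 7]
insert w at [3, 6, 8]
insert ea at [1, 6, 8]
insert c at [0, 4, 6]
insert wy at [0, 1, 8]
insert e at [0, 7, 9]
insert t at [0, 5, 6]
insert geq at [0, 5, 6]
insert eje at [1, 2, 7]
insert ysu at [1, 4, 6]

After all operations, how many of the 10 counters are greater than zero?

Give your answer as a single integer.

Answer: 10

Derivation:
Step 1: insert r at [0, 4, 7] -> counters=[1,0,0,0,1,0,0,1,0,0]
Step 2: insert w at [3, 6, 8] -> counters=[1,0,0,1,1,0,1,1,1,0]
Step 3: insert ea at [1, 6, 8] -> counters=[1,1,0,1,1,0,2,1,2,0]
Step 4: insert c at [0, 4, 6] -> counters=[2,1,0,1,2,0,3,1,2,0]
Step 5: insert wy at [0, 1, 8] -> counters=[3,2,0,1,2,0,3,1,3,0]
Step 6: insert e at [0, 7, 9] -> counters=[4,2,0,1,2,0,3,2,3,1]
Step 7: insert t at [0, 5, 6] -> counters=[5,2,0,1,2,1,4,2,3,1]
Step 8: insert geq at [0, 5, 6] -> counters=[6,2,0,1,2,2,5,2,3,1]
Step 9: insert eje at [1, 2, 7] -> counters=[6,3,1,1,2,2,5,3,3,1]
Step 10: insert ysu at [1, 4, 6] -> counters=[6,4,1,1,3,2,6,3,3,1]
Final counters=[6,4,1,1,3,2,6,3,3,1] -> 10 nonzero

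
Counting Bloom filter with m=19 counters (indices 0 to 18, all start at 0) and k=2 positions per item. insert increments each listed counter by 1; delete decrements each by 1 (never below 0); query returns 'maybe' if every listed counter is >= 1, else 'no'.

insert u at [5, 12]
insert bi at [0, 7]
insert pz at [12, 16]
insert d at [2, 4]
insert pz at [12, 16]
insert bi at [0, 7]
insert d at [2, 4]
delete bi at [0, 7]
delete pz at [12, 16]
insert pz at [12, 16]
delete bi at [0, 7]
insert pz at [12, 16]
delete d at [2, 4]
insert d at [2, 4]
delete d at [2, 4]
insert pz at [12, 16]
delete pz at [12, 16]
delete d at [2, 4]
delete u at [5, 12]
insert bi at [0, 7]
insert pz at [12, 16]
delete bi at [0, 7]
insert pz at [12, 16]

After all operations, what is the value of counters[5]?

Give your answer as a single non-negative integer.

Answer: 0

Derivation:
Step 1: insert u at [5, 12] -> counters=[0,0,0,0,0,1,0,0,0,0,0,0,1,0,0,0,0,0,0]
Step 2: insert bi at [0, 7] -> counters=[1,0,0,0,0,1,0,1,0,0,0,0,1,0,0,0,0,0,0]
Step 3: insert pz at [12, 16] -> counters=[1,0,0,0,0,1,0,1,0,0,0,0,2,0,0,0,1,0,0]
Step 4: insert d at [2, 4] -> counters=[1,0,1,0,1,1,0,1,0,0,0,0,2,0,0,0,1,0,0]
Step 5: insert pz at [12, 16] -> counters=[1,0,1,0,1,1,0,1,0,0,0,0,3,0,0,0,2,0,0]
Step 6: insert bi at [0, 7] -> counters=[2,0,1,0,1,1,0,2,0,0,0,0,3,0,0,0,2,0,0]
Step 7: insert d at [2, 4] -> counters=[2,0,2,0,2,1,0,2,0,0,0,0,3,0,0,0,2,0,0]
Step 8: delete bi at [0, 7] -> counters=[1,0,2,0,2,1,0,1,0,0,0,0,3,0,0,0,2,0,0]
Step 9: delete pz at [12, 16] -> counters=[1,0,2,0,2,1,0,1,0,0,0,0,2,0,0,0,1,0,0]
Step 10: insert pz at [12, 16] -> counters=[1,0,2,0,2,1,0,1,0,0,0,0,3,0,0,0,2,0,0]
Step 11: delete bi at [0, 7] -> counters=[0,0,2,0,2,1,0,0,0,0,0,0,3,0,0,0,2,0,0]
Step 12: insert pz at [12, 16] -> counters=[0,0,2,0,2,1,0,0,0,0,0,0,4,0,0,0,3,0,0]
Step 13: delete d at [2, 4] -> counters=[0,0,1,0,1,1,0,0,0,0,0,0,4,0,0,0,3,0,0]
Step 14: insert d at [2, 4] -> counters=[0,0,2,0,2,1,0,0,0,0,0,0,4,0,0,0,3,0,0]
Step 15: delete d at [2, 4] -> counters=[0,0,1,0,1,1,0,0,0,0,0,0,4,0,0,0,3,0,0]
Step 16: insert pz at [12, 16] -> counters=[0,0,1,0,1,1,0,0,0,0,0,0,5,0,0,0,4,0,0]
Step 17: delete pz at [12, 16] -> counters=[0,0,1,0,1,1,0,0,0,0,0,0,4,0,0,0,3,0,0]
Step 18: delete d at [2, 4] -> counters=[0,0,0,0,0,1,0,0,0,0,0,0,4,0,0,0,3,0,0]
Step 19: delete u at [5, 12] -> counters=[0,0,0,0,0,0,0,0,0,0,0,0,3,0,0,0,3,0,0]
Step 20: insert bi at [0, 7] -> counters=[1,0,0,0,0,0,0,1,0,0,0,0,3,0,0,0,3,0,0]
Step 21: insert pz at [12, 16] -> counters=[1,0,0,0,0,0,0,1,0,0,0,0,4,0,0,0,4,0,0]
Step 22: delete bi at [0, 7] -> counters=[0,0,0,0,0,0,0,0,0,0,0,0,4,0,0,0,4,0,0]
Step 23: insert pz at [12, 16] -> counters=[0,0,0,0,0,0,0,0,0,0,0,0,5,0,0,0,5,0,0]
Final counters=[0,0,0,0,0,0,0,0,0,0,0,0,5,0,0,0,5,0,0] -> counters[5]=0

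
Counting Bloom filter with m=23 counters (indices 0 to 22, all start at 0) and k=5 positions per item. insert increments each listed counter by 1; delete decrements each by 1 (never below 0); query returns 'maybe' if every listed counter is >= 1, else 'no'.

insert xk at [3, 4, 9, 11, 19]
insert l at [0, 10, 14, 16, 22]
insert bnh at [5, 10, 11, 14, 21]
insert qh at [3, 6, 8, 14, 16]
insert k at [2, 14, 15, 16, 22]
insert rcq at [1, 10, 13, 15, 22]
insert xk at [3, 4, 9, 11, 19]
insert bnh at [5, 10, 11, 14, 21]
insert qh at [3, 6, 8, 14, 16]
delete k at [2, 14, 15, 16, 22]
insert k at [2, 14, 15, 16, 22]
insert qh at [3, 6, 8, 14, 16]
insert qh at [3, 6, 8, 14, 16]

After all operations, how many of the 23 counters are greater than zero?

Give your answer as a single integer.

Step 1: insert xk at [3, 4, 9, 11, 19] -> counters=[0,0,0,1,1,0,0,0,0,1,0,1,0,0,0,0,0,0,0,1,0,0,0]
Step 2: insert l at [0, 10, 14, 16, 22] -> counters=[1,0,0,1,1,0,0,0,0,1,1,1,0,0,1,0,1,0,0,1,0,0,1]
Step 3: insert bnh at [5, 10, 11, 14, 21] -> counters=[1,0,0,1,1,1,0,0,0,1,2,2,0,0,2,0,1,0,0,1,0,1,1]
Step 4: insert qh at [3, 6, 8, 14, 16] -> counters=[1,0,0,2,1,1,1,0,1,1,2,2,0,0,3,0,2,0,0,1,0,1,1]
Step 5: insert k at [2, 14, 15, 16, 22] -> counters=[1,0,1,2,1,1,1,0,1,1,2,2,0,0,4,1,3,0,0,1,0,1,2]
Step 6: insert rcq at [1, 10, 13, 15, 22] -> counters=[1,1,1,2,1,1,1,0,1,1,3,2,0,1,4,2,3,0,0,1,0,1,3]
Step 7: insert xk at [3, 4, 9, 11, 19] -> counters=[1,1,1,3,2,1,1,0,1,2,3,3,0,1,4,2,3,0,0,2,0,1,3]
Step 8: insert bnh at [5, 10, 11, 14, 21] -> counters=[1,1,1,3,2,2,1,0,1,2,4,4,0,1,5,2,3,0,0,2,0,2,3]
Step 9: insert qh at [3, 6, 8, 14, 16] -> counters=[1,1,1,4,2,2,2,0,2,2,4,4,0,1,6,2,4,0,0,2,0,2,3]
Step 10: delete k at [2, 14, 15, 16, 22] -> counters=[1,1,0,4,2,2,2,0,2,2,4,4,0,1,5,1,3,0,0,2,0,2,2]
Step 11: insert k at [2, 14, 15, 16, 22] -> counters=[1,1,1,4,2,2,2,0,2,2,4,4,0,1,6,2,4,0,0,2,0,2,3]
Step 12: insert qh at [3, 6, 8, 14, 16] -> counters=[1,1,1,5,2,2,3,0,3,2,4,4,0,1,7,2,5,0,0,2,0,2,3]
Step 13: insert qh at [3, 6, 8, 14, 16] -> counters=[1,1,1,6,2,2,4,0,4,2,4,4,0,1,8,2,6,0,0,2,0,2,3]
Final counters=[1,1,1,6,2,2,4,0,4,2,4,4,0,1,8,2,6,0,0,2,0,2,3] -> 18 nonzero

Answer: 18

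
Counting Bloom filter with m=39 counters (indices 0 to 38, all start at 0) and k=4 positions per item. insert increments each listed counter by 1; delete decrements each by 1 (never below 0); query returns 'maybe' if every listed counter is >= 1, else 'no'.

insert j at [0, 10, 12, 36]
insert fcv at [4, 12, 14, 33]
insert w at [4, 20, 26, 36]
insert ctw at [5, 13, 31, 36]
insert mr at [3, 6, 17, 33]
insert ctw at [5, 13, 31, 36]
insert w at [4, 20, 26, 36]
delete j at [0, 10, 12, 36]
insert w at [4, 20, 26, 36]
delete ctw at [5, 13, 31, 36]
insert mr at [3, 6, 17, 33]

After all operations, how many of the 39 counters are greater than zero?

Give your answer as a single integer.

Answer: 13

Derivation:
Step 1: insert j at [0, 10, 12, 36] -> counters=[1,0,0,0,0,0,0,0,0,0,1,0,1,0,0,0,0,0,0,0,0,0,0,0,0,0,0,0,0,0,0,0,0,0,0,0,1,0,0]
Step 2: insert fcv at [4, 12, 14, 33] -> counters=[1,0,0,0,1,0,0,0,0,0,1,0,2,0,1,0,0,0,0,0,0,0,0,0,0,0,0,0,0,0,0,0,0,1,0,0,1,0,0]
Step 3: insert w at [4, 20, 26, 36] -> counters=[1,0,0,0,2,0,0,0,0,0,1,0,2,0,1,0,0,0,0,0,1,0,0,0,0,0,1,0,0,0,0,0,0,1,0,0,2,0,0]
Step 4: insert ctw at [5, 13, 31, 36] -> counters=[1,0,0,0,2,1,0,0,0,0,1,0,2,1,1,0,0,0,0,0,1,0,0,0,0,0,1,0,0,0,0,1,0,1,0,0,3,0,0]
Step 5: insert mr at [3, 6, 17, 33] -> counters=[1,0,0,1,2,1,1,0,0,0,1,0,2,1,1,0,0,1,0,0,1,0,0,0,0,0,1,0,0,0,0,1,0,2,0,0,3,0,0]
Step 6: insert ctw at [5, 13, 31, 36] -> counters=[1,0,0,1,2,2,1,0,0,0,1,0,2,2,1,0,0,1,0,0,1,0,0,0,0,0,1,0,0,0,0,2,0,2,0,0,4,0,0]
Step 7: insert w at [4, 20, 26, 36] -> counters=[1,0,0,1,3,2,1,0,0,0,1,0,2,2,1,0,0,1,0,0,2,0,0,0,0,0,2,0,0,0,0,2,0,2,0,0,5,0,0]
Step 8: delete j at [0, 10, 12, 36] -> counters=[0,0,0,1,3,2,1,0,0,0,0,0,1,2,1,0,0,1,0,0,2,0,0,0,0,0,2,0,0,0,0,2,0,2,0,0,4,0,0]
Step 9: insert w at [4, 20, 26, 36] -> counters=[0,0,0,1,4,2,1,0,0,0,0,0,1,2,1,0,0,1,0,0,3,0,0,0,0,0,3,0,0,0,0,2,0,2,0,0,5,0,0]
Step 10: delete ctw at [5, 13, 31, 36] -> counters=[0,0,0,1,4,1,1,0,0,0,0,0,1,1,1,0,0,1,0,0,3,0,0,0,0,0,3,0,0,0,0,1,0,2,0,0,4,0,0]
Step 11: insert mr at [3, 6, 17, 33] -> counters=[0,0,0,2,4,1,2,0,0,0,0,0,1,1,1,0,0,2,0,0,3,0,0,0,0,0,3,0,0,0,0,1,0,3,0,0,4,0,0]
Final counters=[0,0,0,2,4,1,2,0,0,0,0,0,1,1,1,0,0,2,0,0,3,0,0,0,0,0,3,0,0,0,0,1,0,3,0,0,4,0,0] -> 13 nonzero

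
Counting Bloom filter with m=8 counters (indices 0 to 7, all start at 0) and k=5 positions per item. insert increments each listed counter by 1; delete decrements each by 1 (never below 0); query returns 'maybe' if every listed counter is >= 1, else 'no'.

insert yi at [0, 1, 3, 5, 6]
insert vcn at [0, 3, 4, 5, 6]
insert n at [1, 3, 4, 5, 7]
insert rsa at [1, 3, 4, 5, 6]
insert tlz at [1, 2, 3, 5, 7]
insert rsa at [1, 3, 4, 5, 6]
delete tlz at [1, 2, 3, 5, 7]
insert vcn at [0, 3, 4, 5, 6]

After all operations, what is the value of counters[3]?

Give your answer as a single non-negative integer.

Step 1: insert yi at [0, 1, 3, 5, 6] -> counters=[1,1,0,1,0,1,1,0]
Step 2: insert vcn at [0, 3, 4, 5, 6] -> counters=[2,1,0,2,1,2,2,0]
Step 3: insert n at [1, 3, 4, 5, 7] -> counters=[2,2,0,3,2,3,2,1]
Step 4: insert rsa at [1, 3, 4, 5, 6] -> counters=[2,3,0,4,3,4,3,1]
Step 5: insert tlz at [1, 2, 3, 5, 7] -> counters=[2,4,1,5,3,5,3,2]
Step 6: insert rsa at [1, 3, 4, 5, 6] -> counters=[2,5,1,6,4,6,4,2]
Step 7: delete tlz at [1, 2, 3, 5, 7] -> counters=[2,4,0,5,4,5,4,1]
Step 8: insert vcn at [0, 3, 4, 5, 6] -> counters=[3,4,0,6,5,6,5,1]
Final counters=[3,4,0,6,5,6,5,1] -> counters[3]=6

Answer: 6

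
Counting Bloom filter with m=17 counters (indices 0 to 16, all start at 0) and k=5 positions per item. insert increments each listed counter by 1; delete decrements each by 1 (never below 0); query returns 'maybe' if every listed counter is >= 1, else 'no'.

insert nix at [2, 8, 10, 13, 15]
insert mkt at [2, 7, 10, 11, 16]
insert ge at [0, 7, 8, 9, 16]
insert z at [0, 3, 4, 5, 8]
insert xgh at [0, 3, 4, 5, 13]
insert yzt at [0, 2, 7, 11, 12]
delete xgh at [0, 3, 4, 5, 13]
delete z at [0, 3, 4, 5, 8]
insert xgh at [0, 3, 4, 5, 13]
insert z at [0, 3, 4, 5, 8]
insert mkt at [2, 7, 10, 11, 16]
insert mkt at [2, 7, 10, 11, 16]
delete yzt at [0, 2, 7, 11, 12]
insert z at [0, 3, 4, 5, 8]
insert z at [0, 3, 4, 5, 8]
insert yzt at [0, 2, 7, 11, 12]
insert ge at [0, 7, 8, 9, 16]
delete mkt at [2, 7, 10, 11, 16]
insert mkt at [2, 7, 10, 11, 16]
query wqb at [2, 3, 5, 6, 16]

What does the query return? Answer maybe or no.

Step 1: insert nix at [2, 8, 10, 13, 15] -> counters=[0,0,1,0,0,0,0,0,1,0,1,0,0,1,0,1,0]
Step 2: insert mkt at [2, 7, 10, 11, 16] -> counters=[0,0,2,0,0,0,0,1,1,0,2,1,0,1,0,1,1]
Step 3: insert ge at [0, 7, 8, 9, 16] -> counters=[1,0,2,0,0,0,0,2,2,1,2,1,0,1,0,1,2]
Step 4: insert z at [0, 3, 4, 5, 8] -> counters=[2,0,2,1,1,1,0,2,3,1,2,1,0,1,0,1,2]
Step 5: insert xgh at [0, 3, 4, 5, 13] -> counters=[3,0,2,2,2,2,0,2,3,1,2,1,0,2,0,1,2]
Step 6: insert yzt at [0, 2, 7, 11, 12] -> counters=[4,0,3,2,2,2,0,3,3,1,2,2,1,2,0,1,2]
Step 7: delete xgh at [0, 3, 4, 5, 13] -> counters=[3,0,3,1,1,1,0,3,3,1,2,2,1,1,0,1,2]
Step 8: delete z at [0, 3, 4, 5, 8] -> counters=[2,0,3,0,0,0,0,3,2,1,2,2,1,1,0,1,2]
Step 9: insert xgh at [0, 3, 4, 5, 13] -> counters=[3,0,3,1,1,1,0,3,2,1,2,2,1,2,0,1,2]
Step 10: insert z at [0, 3, 4, 5, 8] -> counters=[4,0,3,2,2,2,0,3,3,1,2,2,1,2,0,1,2]
Step 11: insert mkt at [2, 7, 10, 11, 16] -> counters=[4,0,4,2,2,2,0,4,3,1,3,3,1,2,0,1,3]
Step 12: insert mkt at [2, 7, 10, 11, 16] -> counters=[4,0,5,2,2,2,0,5,3,1,4,4,1,2,0,1,4]
Step 13: delete yzt at [0, 2, 7, 11, 12] -> counters=[3,0,4,2,2,2,0,4,3,1,4,3,0,2,0,1,4]
Step 14: insert z at [0, 3, 4, 5, 8] -> counters=[4,0,4,3,3,3,0,4,4,1,4,3,0,2,0,1,4]
Step 15: insert z at [0, 3, 4, 5, 8] -> counters=[5,0,4,4,4,4,0,4,5,1,4,3,0,2,0,1,4]
Step 16: insert yzt at [0, 2, 7, 11, 12] -> counters=[6,0,5,4,4,4,0,5,5,1,4,4,1,2,0,1,4]
Step 17: insert ge at [0, 7, 8, 9, 16] -> counters=[7,0,5,4,4,4,0,6,6,2,4,4,1,2,0,1,5]
Step 18: delete mkt at [2, 7, 10, 11, 16] -> counters=[7,0,4,4,4,4,0,5,6,2,3,3,1,2,0,1,4]
Step 19: insert mkt at [2, 7, 10, 11, 16] -> counters=[7,0,5,4,4,4,0,6,6,2,4,4,1,2,0,1,5]
Query wqb: check counters[2]=5 counters[3]=4 counters[5]=4 counters[6]=0 counters[16]=5 -> no

Answer: no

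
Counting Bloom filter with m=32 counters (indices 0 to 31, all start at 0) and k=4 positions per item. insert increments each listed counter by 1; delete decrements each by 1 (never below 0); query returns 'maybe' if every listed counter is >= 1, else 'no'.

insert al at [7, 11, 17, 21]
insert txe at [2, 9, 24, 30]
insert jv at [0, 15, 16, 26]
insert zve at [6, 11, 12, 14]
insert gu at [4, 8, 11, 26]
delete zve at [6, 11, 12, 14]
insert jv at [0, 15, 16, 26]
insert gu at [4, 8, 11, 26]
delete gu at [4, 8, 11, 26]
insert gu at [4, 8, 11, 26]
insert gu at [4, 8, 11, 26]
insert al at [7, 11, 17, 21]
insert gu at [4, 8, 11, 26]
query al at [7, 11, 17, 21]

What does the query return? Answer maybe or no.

Step 1: insert al at [7, 11, 17, 21] -> counters=[0,0,0,0,0,0,0,1,0,0,0,1,0,0,0,0,0,1,0,0,0,1,0,0,0,0,0,0,0,0,0,0]
Step 2: insert txe at [2, 9, 24, 30] -> counters=[0,0,1,0,0,0,0,1,0,1,0,1,0,0,0,0,0,1,0,0,0,1,0,0,1,0,0,0,0,0,1,0]
Step 3: insert jv at [0, 15, 16, 26] -> counters=[1,0,1,0,0,0,0,1,0,1,0,1,0,0,0,1,1,1,0,0,0,1,0,0,1,0,1,0,0,0,1,0]
Step 4: insert zve at [6, 11, 12, 14] -> counters=[1,0,1,0,0,0,1,1,0,1,0,2,1,0,1,1,1,1,0,0,0,1,0,0,1,0,1,0,0,0,1,0]
Step 5: insert gu at [4, 8, 11, 26] -> counters=[1,0,1,0,1,0,1,1,1,1,0,3,1,0,1,1,1,1,0,0,0,1,0,0,1,0,2,0,0,0,1,0]
Step 6: delete zve at [6, 11, 12, 14] -> counters=[1,0,1,0,1,0,0,1,1,1,0,2,0,0,0,1,1,1,0,0,0,1,0,0,1,0,2,0,0,0,1,0]
Step 7: insert jv at [0, 15, 16, 26] -> counters=[2,0,1,0,1,0,0,1,1,1,0,2,0,0,0,2,2,1,0,0,0,1,0,0,1,0,3,0,0,0,1,0]
Step 8: insert gu at [4, 8, 11, 26] -> counters=[2,0,1,0,2,0,0,1,2,1,0,3,0,0,0,2,2,1,0,0,0,1,0,0,1,0,4,0,0,0,1,0]
Step 9: delete gu at [4, 8, 11, 26] -> counters=[2,0,1,0,1,0,0,1,1,1,0,2,0,0,0,2,2,1,0,0,0,1,0,0,1,0,3,0,0,0,1,0]
Step 10: insert gu at [4, 8, 11, 26] -> counters=[2,0,1,0,2,0,0,1,2,1,0,3,0,0,0,2,2,1,0,0,0,1,0,0,1,0,4,0,0,0,1,0]
Step 11: insert gu at [4, 8, 11, 26] -> counters=[2,0,1,0,3,0,0,1,3,1,0,4,0,0,0,2,2,1,0,0,0,1,0,0,1,0,5,0,0,0,1,0]
Step 12: insert al at [7, 11, 17, 21] -> counters=[2,0,1,0,3,0,0,2,3,1,0,5,0,0,0,2,2,2,0,0,0,2,0,0,1,0,5,0,0,0,1,0]
Step 13: insert gu at [4, 8, 11, 26] -> counters=[2,0,1,0,4,0,0,2,4,1,0,6,0,0,0,2,2,2,0,0,0,2,0,0,1,0,6,0,0,0,1,0]
Query al: check counters[7]=2 counters[11]=6 counters[17]=2 counters[21]=2 -> maybe

Answer: maybe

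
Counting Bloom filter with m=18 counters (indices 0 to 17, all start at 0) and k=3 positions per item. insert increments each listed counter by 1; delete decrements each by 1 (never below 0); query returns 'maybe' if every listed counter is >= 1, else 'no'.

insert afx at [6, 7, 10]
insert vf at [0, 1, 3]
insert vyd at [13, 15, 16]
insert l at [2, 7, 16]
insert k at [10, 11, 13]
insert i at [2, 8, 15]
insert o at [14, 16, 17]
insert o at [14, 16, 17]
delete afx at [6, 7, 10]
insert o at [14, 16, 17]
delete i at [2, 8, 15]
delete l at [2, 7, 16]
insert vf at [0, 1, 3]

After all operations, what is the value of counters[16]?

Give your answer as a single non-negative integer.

Step 1: insert afx at [6, 7, 10] -> counters=[0,0,0,0,0,0,1,1,0,0,1,0,0,0,0,0,0,0]
Step 2: insert vf at [0, 1, 3] -> counters=[1,1,0,1,0,0,1,1,0,0,1,0,0,0,0,0,0,0]
Step 3: insert vyd at [13, 15, 16] -> counters=[1,1,0,1,0,0,1,1,0,0,1,0,0,1,0,1,1,0]
Step 4: insert l at [2, 7, 16] -> counters=[1,1,1,1,0,0,1,2,0,0,1,0,0,1,0,1,2,0]
Step 5: insert k at [10, 11, 13] -> counters=[1,1,1,1,0,0,1,2,0,0,2,1,0,2,0,1,2,0]
Step 6: insert i at [2, 8, 15] -> counters=[1,1,2,1,0,0,1,2,1,0,2,1,0,2,0,2,2,0]
Step 7: insert o at [14, 16, 17] -> counters=[1,1,2,1,0,0,1,2,1,0,2,1,0,2,1,2,3,1]
Step 8: insert o at [14, 16, 17] -> counters=[1,1,2,1,0,0,1,2,1,0,2,1,0,2,2,2,4,2]
Step 9: delete afx at [6, 7, 10] -> counters=[1,1,2,1,0,0,0,1,1,0,1,1,0,2,2,2,4,2]
Step 10: insert o at [14, 16, 17] -> counters=[1,1,2,1,0,0,0,1,1,0,1,1,0,2,3,2,5,3]
Step 11: delete i at [2, 8, 15] -> counters=[1,1,1,1,0,0,0,1,0,0,1,1,0,2,3,1,5,3]
Step 12: delete l at [2, 7, 16] -> counters=[1,1,0,1,0,0,0,0,0,0,1,1,0,2,3,1,4,3]
Step 13: insert vf at [0, 1, 3] -> counters=[2,2,0,2,0,0,0,0,0,0,1,1,0,2,3,1,4,3]
Final counters=[2,2,0,2,0,0,0,0,0,0,1,1,0,2,3,1,4,3] -> counters[16]=4

Answer: 4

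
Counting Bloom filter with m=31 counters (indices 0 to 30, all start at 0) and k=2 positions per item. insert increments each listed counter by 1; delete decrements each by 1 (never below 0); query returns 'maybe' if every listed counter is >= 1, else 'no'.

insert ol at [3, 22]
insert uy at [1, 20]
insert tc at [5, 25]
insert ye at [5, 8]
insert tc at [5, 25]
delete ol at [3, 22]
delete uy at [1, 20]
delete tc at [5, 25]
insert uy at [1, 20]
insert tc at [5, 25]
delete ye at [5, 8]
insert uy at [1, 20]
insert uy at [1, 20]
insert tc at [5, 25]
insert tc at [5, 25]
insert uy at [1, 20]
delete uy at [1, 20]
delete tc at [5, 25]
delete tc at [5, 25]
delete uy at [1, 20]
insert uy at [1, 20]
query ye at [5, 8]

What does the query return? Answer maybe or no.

Answer: no

Derivation:
Step 1: insert ol at [3, 22] -> counters=[0,0,0,1,0,0,0,0,0,0,0,0,0,0,0,0,0,0,0,0,0,0,1,0,0,0,0,0,0,0,0]
Step 2: insert uy at [1, 20] -> counters=[0,1,0,1,0,0,0,0,0,0,0,0,0,0,0,0,0,0,0,0,1,0,1,0,0,0,0,0,0,0,0]
Step 3: insert tc at [5, 25] -> counters=[0,1,0,1,0,1,0,0,0,0,0,0,0,0,0,0,0,0,0,0,1,0,1,0,0,1,0,0,0,0,0]
Step 4: insert ye at [5, 8] -> counters=[0,1,0,1,0,2,0,0,1,0,0,0,0,0,0,0,0,0,0,0,1,0,1,0,0,1,0,0,0,0,0]
Step 5: insert tc at [5, 25] -> counters=[0,1,0,1,0,3,0,0,1,0,0,0,0,0,0,0,0,0,0,0,1,0,1,0,0,2,0,0,0,0,0]
Step 6: delete ol at [3, 22] -> counters=[0,1,0,0,0,3,0,0,1,0,0,0,0,0,0,0,0,0,0,0,1,0,0,0,0,2,0,0,0,0,0]
Step 7: delete uy at [1, 20] -> counters=[0,0,0,0,0,3,0,0,1,0,0,0,0,0,0,0,0,0,0,0,0,0,0,0,0,2,0,0,0,0,0]
Step 8: delete tc at [5, 25] -> counters=[0,0,0,0,0,2,0,0,1,0,0,0,0,0,0,0,0,0,0,0,0,0,0,0,0,1,0,0,0,0,0]
Step 9: insert uy at [1, 20] -> counters=[0,1,0,0,0,2,0,0,1,0,0,0,0,0,0,0,0,0,0,0,1,0,0,0,0,1,0,0,0,0,0]
Step 10: insert tc at [5, 25] -> counters=[0,1,0,0,0,3,0,0,1,0,0,0,0,0,0,0,0,0,0,0,1,0,0,0,0,2,0,0,0,0,0]
Step 11: delete ye at [5, 8] -> counters=[0,1,0,0,0,2,0,0,0,0,0,0,0,0,0,0,0,0,0,0,1,0,0,0,0,2,0,0,0,0,0]
Step 12: insert uy at [1, 20] -> counters=[0,2,0,0,0,2,0,0,0,0,0,0,0,0,0,0,0,0,0,0,2,0,0,0,0,2,0,0,0,0,0]
Step 13: insert uy at [1, 20] -> counters=[0,3,0,0,0,2,0,0,0,0,0,0,0,0,0,0,0,0,0,0,3,0,0,0,0,2,0,0,0,0,0]
Step 14: insert tc at [5, 25] -> counters=[0,3,0,0,0,3,0,0,0,0,0,0,0,0,0,0,0,0,0,0,3,0,0,0,0,3,0,0,0,0,0]
Step 15: insert tc at [5, 25] -> counters=[0,3,0,0,0,4,0,0,0,0,0,0,0,0,0,0,0,0,0,0,3,0,0,0,0,4,0,0,0,0,0]
Step 16: insert uy at [1, 20] -> counters=[0,4,0,0,0,4,0,0,0,0,0,0,0,0,0,0,0,0,0,0,4,0,0,0,0,4,0,0,0,0,0]
Step 17: delete uy at [1, 20] -> counters=[0,3,0,0,0,4,0,0,0,0,0,0,0,0,0,0,0,0,0,0,3,0,0,0,0,4,0,0,0,0,0]
Step 18: delete tc at [5, 25] -> counters=[0,3,0,0,0,3,0,0,0,0,0,0,0,0,0,0,0,0,0,0,3,0,0,0,0,3,0,0,0,0,0]
Step 19: delete tc at [5, 25] -> counters=[0,3,0,0,0,2,0,0,0,0,0,0,0,0,0,0,0,0,0,0,3,0,0,0,0,2,0,0,0,0,0]
Step 20: delete uy at [1, 20] -> counters=[0,2,0,0,0,2,0,0,0,0,0,0,0,0,0,0,0,0,0,0,2,0,0,0,0,2,0,0,0,0,0]
Step 21: insert uy at [1, 20] -> counters=[0,3,0,0,0,2,0,0,0,0,0,0,0,0,0,0,0,0,0,0,3,0,0,0,0,2,0,0,0,0,0]
Query ye: check counters[5]=2 counters[8]=0 -> no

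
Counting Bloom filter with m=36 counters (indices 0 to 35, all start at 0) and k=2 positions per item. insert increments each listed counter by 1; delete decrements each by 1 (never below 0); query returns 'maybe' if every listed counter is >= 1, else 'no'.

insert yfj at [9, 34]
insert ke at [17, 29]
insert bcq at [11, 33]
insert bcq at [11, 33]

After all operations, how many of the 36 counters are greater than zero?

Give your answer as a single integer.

Answer: 6

Derivation:
Step 1: insert yfj at [9, 34] -> counters=[0,0,0,0,0,0,0,0,0,1,0,0,0,0,0,0,0,0,0,0,0,0,0,0,0,0,0,0,0,0,0,0,0,0,1,0]
Step 2: insert ke at [17, 29] -> counters=[0,0,0,0,0,0,0,0,0,1,0,0,0,0,0,0,0,1,0,0,0,0,0,0,0,0,0,0,0,1,0,0,0,0,1,0]
Step 3: insert bcq at [11, 33] -> counters=[0,0,0,0,0,0,0,0,0,1,0,1,0,0,0,0,0,1,0,0,0,0,0,0,0,0,0,0,0,1,0,0,0,1,1,0]
Step 4: insert bcq at [11, 33] -> counters=[0,0,0,0,0,0,0,0,0,1,0,2,0,0,0,0,0,1,0,0,0,0,0,0,0,0,0,0,0,1,0,0,0,2,1,0]
Final counters=[0,0,0,0,0,0,0,0,0,1,0,2,0,0,0,0,0,1,0,0,0,0,0,0,0,0,0,0,0,1,0,0,0,2,1,0] -> 6 nonzero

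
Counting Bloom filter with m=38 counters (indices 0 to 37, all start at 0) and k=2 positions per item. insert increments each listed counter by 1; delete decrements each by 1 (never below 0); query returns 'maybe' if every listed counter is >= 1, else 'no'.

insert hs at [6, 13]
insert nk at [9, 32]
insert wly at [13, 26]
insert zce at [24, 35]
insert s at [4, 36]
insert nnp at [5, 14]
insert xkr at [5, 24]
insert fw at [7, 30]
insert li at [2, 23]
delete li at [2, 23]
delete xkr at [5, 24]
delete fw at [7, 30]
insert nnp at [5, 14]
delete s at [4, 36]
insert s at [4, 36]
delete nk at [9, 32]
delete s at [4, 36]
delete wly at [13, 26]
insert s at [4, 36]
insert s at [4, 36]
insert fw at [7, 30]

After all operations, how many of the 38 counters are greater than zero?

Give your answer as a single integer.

Answer: 10

Derivation:
Step 1: insert hs at [6, 13] -> counters=[0,0,0,0,0,0,1,0,0,0,0,0,0,1,0,0,0,0,0,0,0,0,0,0,0,0,0,0,0,0,0,0,0,0,0,0,0,0]
Step 2: insert nk at [9, 32] -> counters=[0,0,0,0,0,0,1,0,0,1,0,0,0,1,0,0,0,0,0,0,0,0,0,0,0,0,0,0,0,0,0,0,1,0,0,0,0,0]
Step 3: insert wly at [13, 26] -> counters=[0,0,0,0,0,0,1,0,0,1,0,0,0,2,0,0,0,0,0,0,0,0,0,0,0,0,1,0,0,0,0,0,1,0,0,0,0,0]
Step 4: insert zce at [24, 35] -> counters=[0,0,0,0,0,0,1,0,0,1,0,0,0,2,0,0,0,0,0,0,0,0,0,0,1,0,1,0,0,0,0,0,1,0,0,1,0,0]
Step 5: insert s at [4, 36] -> counters=[0,0,0,0,1,0,1,0,0,1,0,0,0,2,0,0,0,0,0,0,0,0,0,0,1,0,1,0,0,0,0,0,1,0,0,1,1,0]
Step 6: insert nnp at [5, 14] -> counters=[0,0,0,0,1,1,1,0,0,1,0,0,0,2,1,0,0,0,0,0,0,0,0,0,1,0,1,0,0,0,0,0,1,0,0,1,1,0]
Step 7: insert xkr at [5, 24] -> counters=[0,0,0,0,1,2,1,0,0,1,0,0,0,2,1,0,0,0,0,0,0,0,0,0,2,0,1,0,0,0,0,0,1,0,0,1,1,0]
Step 8: insert fw at [7, 30] -> counters=[0,0,0,0,1,2,1,1,0,1,0,0,0,2,1,0,0,0,0,0,0,0,0,0,2,0,1,0,0,0,1,0,1,0,0,1,1,0]
Step 9: insert li at [2, 23] -> counters=[0,0,1,0,1,2,1,1,0,1,0,0,0,2,1,0,0,0,0,0,0,0,0,1,2,0,1,0,0,0,1,0,1,0,0,1,1,0]
Step 10: delete li at [2, 23] -> counters=[0,0,0,0,1,2,1,1,0,1,0,0,0,2,1,0,0,0,0,0,0,0,0,0,2,0,1,0,0,0,1,0,1,0,0,1,1,0]
Step 11: delete xkr at [5, 24] -> counters=[0,0,0,0,1,1,1,1,0,1,0,0,0,2,1,0,0,0,0,0,0,0,0,0,1,0,1,0,0,0,1,0,1,0,0,1,1,0]
Step 12: delete fw at [7, 30] -> counters=[0,0,0,0,1,1,1,0,0,1,0,0,0,2,1,0,0,0,0,0,0,0,0,0,1,0,1,0,0,0,0,0,1,0,0,1,1,0]
Step 13: insert nnp at [5, 14] -> counters=[0,0,0,0,1,2,1,0,0,1,0,0,0,2,2,0,0,0,0,0,0,0,0,0,1,0,1,0,0,0,0,0,1,0,0,1,1,0]
Step 14: delete s at [4, 36] -> counters=[0,0,0,0,0,2,1,0,0,1,0,0,0,2,2,0,0,0,0,0,0,0,0,0,1,0,1,0,0,0,0,0,1,0,0,1,0,0]
Step 15: insert s at [4, 36] -> counters=[0,0,0,0,1,2,1,0,0,1,0,0,0,2,2,0,0,0,0,0,0,0,0,0,1,0,1,0,0,0,0,0,1,0,0,1,1,0]
Step 16: delete nk at [9, 32] -> counters=[0,0,0,0,1,2,1,0,0,0,0,0,0,2,2,0,0,0,0,0,0,0,0,0,1,0,1,0,0,0,0,0,0,0,0,1,1,0]
Step 17: delete s at [4, 36] -> counters=[0,0,0,0,0,2,1,0,0,0,0,0,0,2,2,0,0,0,0,0,0,0,0,0,1,0,1,0,0,0,0,0,0,0,0,1,0,0]
Step 18: delete wly at [13, 26] -> counters=[0,0,0,0,0,2,1,0,0,0,0,0,0,1,2,0,0,0,0,0,0,0,0,0,1,0,0,0,0,0,0,0,0,0,0,1,0,0]
Step 19: insert s at [4, 36] -> counters=[0,0,0,0,1,2,1,0,0,0,0,0,0,1,2,0,0,0,0,0,0,0,0,0,1,0,0,0,0,0,0,0,0,0,0,1,1,0]
Step 20: insert s at [4, 36] -> counters=[0,0,0,0,2,2,1,0,0,0,0,0,0,1,2,0,0,0,0,0,0,0,0,0,1,0,0,0,0,0,0,0,0,0,0,1,2,0]
Step 21: insert fw at [7, 30] -> counters=[0,0,0,0,2,2,1,1,0,0,0,0,0,1,2,0,0,0,0,0,0,0,0,0,1,0,0,0,0,0,1,0,0,0,0,1,2,0]
Final counters=[0,0,0,0,2,2,1,1,0,0,0,0,0,1,2,0,0,0,0,0,0,0,0,0,1,0,0,0,0,0,1,0,0,0,0,1,2,0] -> 10 nonzero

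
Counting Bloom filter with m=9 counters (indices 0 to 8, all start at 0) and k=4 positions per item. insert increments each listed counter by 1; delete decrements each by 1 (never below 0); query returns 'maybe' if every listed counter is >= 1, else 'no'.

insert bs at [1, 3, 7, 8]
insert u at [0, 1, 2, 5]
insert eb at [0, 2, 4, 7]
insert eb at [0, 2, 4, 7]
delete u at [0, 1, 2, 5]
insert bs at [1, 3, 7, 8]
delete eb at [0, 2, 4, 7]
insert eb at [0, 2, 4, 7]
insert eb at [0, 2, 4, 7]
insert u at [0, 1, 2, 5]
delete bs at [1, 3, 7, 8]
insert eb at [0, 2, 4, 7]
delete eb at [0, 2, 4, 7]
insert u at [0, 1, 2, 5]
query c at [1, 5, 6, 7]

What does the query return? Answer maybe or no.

Step 1: insert bs at [1, 3, 7, 8] -> counters=[0,1,0,1,0,0,0,1,1]
Step 2: insert u at [0, 1, 2, 5] -> counters=[1,2,1,1,0,1,0,1,1]
Step 3: insert eb at [0, 2, 4, 7] -> counters=[2,2,2,1,1,1,0,2,1]
Step 4: insert eb at [0, 2, 4, 7] -> counters=[3,2,3,1,2,1,0,3,1]
Step 5: delete u at [0, 1, 2, 5] -> counters=[2,1,2,1,2,0,0,3,1]
Step 6: insert bs at [1, 3, 7, 8] -> counters=[2,2,2,2,2,0,0,4,2]
Step 7: delete eb at [0, 2, 4, 7] -> counters=[1,2,1,2,1,0,0,3,2]
Step 8: insert eb at [0, 2, 4, 7] -> counters=[2,2,2,2,2,0,0,4,2]
Step 9: insert eb at [0, 2, 4, 7] -> counters=[3,2,3,2,3,0,0,5,2]
Step 10: insert u at [0, 1, 2, 5] -> counters=[4,3,4,2,3,1,0,5,2]
Step 11: delete bs at [1, 3, 7, 8] -> counters=[4,2,4,1,3,1,0,4,1]
Step 12: insert eb at [0, 2, 4, 7] -> counters=[5,2,5,1,4,1,0,5,1]
Step 13: delete eb at [0, 2, 4, 7] -> counters=[4,2,4,1,3,1,0,4,1]
Step 14: insert u at [0, 1, 2, 5] -> counters=[5,3,5,1,3,2,0,4,1]
Query c: check counters[1]=3 counters[5]=2 counters[6]=0 counters[7]=4 -> no

Answer: no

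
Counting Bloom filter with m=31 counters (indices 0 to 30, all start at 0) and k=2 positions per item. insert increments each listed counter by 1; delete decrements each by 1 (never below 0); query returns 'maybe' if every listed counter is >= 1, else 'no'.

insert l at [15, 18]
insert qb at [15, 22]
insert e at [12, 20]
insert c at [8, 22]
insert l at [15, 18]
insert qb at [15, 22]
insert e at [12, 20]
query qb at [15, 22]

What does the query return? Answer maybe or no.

Answer: maybe

Derivation:
Step 1: insert l at [15, 18] -> counters=[0,0,0,0,0,0,0,0,0,0,0,0,0,0,0,1,0,0,1,0,0,0,0,0,0,0,0,0,0,0,0]
Step 2: insert qb at [15, 22] -> counters=[0,0,0,0,0,0,0,0,0,0,0,0,0,0,0,2,0,0,1,0,0,0,1,0,0,0,0,0,0,0,0]
Step 3: insert e at [12, 20] -> counters=[0,0,0,0,0,0,0,0,0,0,0,0,1,0,0,2,0,0,1,0,1,0,1,0,0,0,0,0,0,0,0]
Step 4: insert c at [8, 22] -> counters=[0,0,0,0,0,0,0,0,1,0,0,0,1,0,0,2,0,0,1,0,1,0,2,0,0,0,0,0,0,0,0]
Step 5: insert l at [15, 18] -> counters=[0,0,0,0,0,0,0,0,1,0,0,0,1,0,0,3,0,0,2,0,1,0,2,0,0,0,0,0,0,0,0]
Step 6: insert qb at [15, 22] -> counters=[0,0,0,0,0,0,0,0,1,0,0,0,1,0,0,4,0,0,2,0,1,0,3,0,0,0,0,0,0,0,0]
Step 7: insert e at [12, 20] -> counters=[0,0,0,0,0,0,0,0,1,0,0,0,2,0,0,4,0,0,2,0,2,0,3,0,0,0,0,0,0,0,0]
Query qb: check counters[15]=4 counters[22]=3 -> maybe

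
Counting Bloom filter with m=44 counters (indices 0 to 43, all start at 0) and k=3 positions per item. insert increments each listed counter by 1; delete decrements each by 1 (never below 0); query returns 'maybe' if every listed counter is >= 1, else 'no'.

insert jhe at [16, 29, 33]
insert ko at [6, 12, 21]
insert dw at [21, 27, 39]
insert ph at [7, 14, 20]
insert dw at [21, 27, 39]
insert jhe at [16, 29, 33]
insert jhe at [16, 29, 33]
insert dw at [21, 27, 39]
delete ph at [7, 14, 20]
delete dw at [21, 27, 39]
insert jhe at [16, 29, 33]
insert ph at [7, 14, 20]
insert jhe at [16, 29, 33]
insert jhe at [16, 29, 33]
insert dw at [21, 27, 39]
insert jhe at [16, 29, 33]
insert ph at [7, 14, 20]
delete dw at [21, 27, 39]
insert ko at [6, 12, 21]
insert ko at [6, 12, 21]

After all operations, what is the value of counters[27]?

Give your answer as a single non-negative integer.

Answer: 2

Derivation:
Step 1: insert jhe at [16, 29, 33] -> counters=[0,0,0,0,0,0,0,0,0,0,0,0,0,0,0,0,1,0,0,0,0,0,0,0,0,0,0,0,0,1,0,0,0,1,0,0,0,0,0,0,0,0,0,0]
Step 2: insert ko at [6, 12, 21] -> counters=[0,0,0,0,0,0,1,0,0,0,0,0,1,0,0,0,1,0,0,0,0,1,0,0,0,0,0,0,0,1,0,0,0,1,0,0,0,0,0,0,0,0,0,0]
Step 3: insert dw at [21, 27, 39] -> counters=[0,0,0,0,0,0,1,0,0,0,0,0,1,0,0,0,1,0,0,0,0,2,0,0,0,0,0,1,0,1,0,0,0,1,0,0,0,0,0,1,0,0,0,0]
Step 4: insert ph at [7, 14, 20] -> counters=[0,0,0,0,0,0,1,1,0,0,0,0,1,0,1,0,1,0,0,0,1,2,0,0,0,0,0,1,0,1,0,0,0,1,0,0,0,0,0,1,0,0,0,0]
Step 5: insert dw at [21, 27, 39] -> counters=[0,0,0,0,0,0,1,1,0,0,0,0,1,0,1,0,1,0,0,0,1,3,0,0,0,0,0,2,0,1,0,0,0,1,0,0,0,0,0,2,0,0,0,0]
Step 6: insert jhe at [16, 29, 33] -> counters=[0,0,0,0,0,0,1,1,0,0,0,0,1,0,1,0,2,0,0,0,1,3,0,0,0,0,0,2,0,2,0,0,0,2,0,0,0,0,0,2,0,0,0,0]
Step 7: insert jhe at [16, 29, 33] -> counters=[0,0,0,0,0,0,1,1,0,0,0,0,1,0,1,0,3,0,0,0,1,3,0,0,0,0,0,2,0,3,0,0,0,3,0,0,0,0,0,2,0,0,0,0]
Step 8: insert dw at [21, 27, 39] -> counters=[0,0,0,0,0,0,1,1,0,0,0,0,1,0,1,0,3,0,0,0,1,4,0,0,0,0,0,3,0,3,0,0,0,3,0,0,0,0,0,3,0,0,0,0]
Step 9: delete ph at [7, 14, 20] -> counters=[0,0,0,0,0,0,1,0,0,0,0,0,1,0,0,0,3,0,0,0,0,4,0,0,0,0,0,3,0,3,0,0,0,3,0,0,0,0,0,3,0,0,0,0]
Step 10: delete dw at [21, 27, 39] -> counters=[0,0,0,0,0,0,1,0,0,0,0,0,1,0,0,0,3,0,0,0,0,3,0,0,0,0,0,2,0,3,0,0,0,3,0,0,0,0,0,2,0,0,0,0]
Step 11: insert jhe at [16, 29, 33] -> counters=[0,0,0,0,0,0,1,0,0,0,0,0,1,0,0,0,4,0,0,0,0,3,0,0,0,0,0,2,0,4,0,0,0,4,0,0,0,0,0,2,0,0,0,0]
Step 12: insert ph at [7, 14, 20] -> counters=[0,0,0,0,0,0,1,1,0,0,0,0,1,0,1,0,4,0,0,0,1,3,0,0,0,0,0,2,0,4,0,0,0,4,0,0,0,0,0,2,0,0,0,0]
Step 13: insert jhe at [16, 29, 33] -> counters=[0,0,0,0,0,0,1,1,0,0,0,0,1,0,1,0,5,0,0,0,1,3,0,0,0,0,0,2,0,5,0,0,0,5,0,0,0,0,0,2,0,0,0,0]
Step 14: insert jhe at [16, 29, 33] -> counters=[0,0,0,0,0,0,1,1,0,0,0,0,1,0,1,0,6,0,0,0,1,3,0,0,0,0,0,2,0,6,0,0,0,6,0,0,0,0,0,2,0,0,0,0]
Step 15: insert dw at [21, 27, 39] -> counters=[0,0,0,0,0,0,1,1,0,0,0,0,1,0,1,0,6,0,0,0,1,4,0,0,0,0,0,3,0,6,0,0,0,6,0,0,0,0,0,3,0,0,0,0]
Step 16: insert jhe at [16, 29, 33] -> counters=[0,0,0,0,0,0,1,1,0,0,0,0,1,0,1,0,7,0,0,0,1,4,0,0,0,0,0,3,0,7,0,0,0,7,0,0,0,0,0,3,0,0,0,0]
Step 17: insert ph at [7, 14, 20] -> counters=[0,0,0,0,0,0,1,2,0,0,0,0,1,0,2,0,7,0,0,0,2,4,0,0,0,0,0,3,0,7,0,0,0,7,0,0,0,0,0,3,0,0,0,0]
Step 18: delete dw at [21, 27, 39] -> counters=[0,0,0,0,0,0,1,2,0,0,0,0,1,0,2,0,7,0,0,0,2,3,0,0,0,0,0,2,0,7,0,0,0,7,0,0,0,0,0,2,0,0,0,0]
Step 19: insert ko at [6, 12, 21] -> counters=[0,0,0,0,0,0,2,2,0,0,0,0,2,0,2,0,7,0,0,0,2,4,0,0,0,0,0,2,0,7,0,0,0,7,0,0,0,0,0,2,0,0,0,0]
Step 20: insert ko at [6, 12, 21] -> counters=[0,0,0,0,0,0,3,2,0,0,0,0,3,0,2,0,7,0,0,0,2,5,0,0,0,0,0,2,0,7,0,0,0,7,0,0,0,0,0,2,0,0,0,0]
Final counters=[0,0,0,0,0,0,3,2,0,0,0,0,3,0,2,0,7,0,0,0,2,5,0,0,0,0,0,2,0,7,0,0,0,7,0,0,0,0,0,2,0,0,0,0] -> counters[27]=2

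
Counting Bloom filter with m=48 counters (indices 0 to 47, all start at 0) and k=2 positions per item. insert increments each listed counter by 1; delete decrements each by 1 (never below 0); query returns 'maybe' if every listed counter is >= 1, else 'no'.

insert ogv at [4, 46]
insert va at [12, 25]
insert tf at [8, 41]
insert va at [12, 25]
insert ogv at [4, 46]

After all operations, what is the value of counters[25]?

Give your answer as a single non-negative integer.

Step 1: insert ogv at [4, 46] -> counters=[0,0,0,0,1,0,0,0,0,0,0,0,0,0,0,0,0,0,0,0,0,0,0,0,0,0,0,0,0,0,0,0,0,0,0,0,0,0,0,0,0,0,0,0,0,0,1,0]
Step 2: insert va at [12, 25] -> counters=[0,0,0,0,1,0,0,0,0,0,0,0,1,0,0,0,0,0,0,0,0,0,0,0,0,1,0,0,0,0,0,0,0,0,0,0,0,0,0,0,0,0,0,0,0,0,1,0]
Step 3: insert tf at [8, 41] -> counters=[0,0,0,0,1,0,0,0,1,0,0,0,1,0,0,0,0,0,0,0,0,0,0,0,0,1,0,0,0,0,0,0,0,0,0,0,0,0,0,0,0,1,0,0,0,0,1,0]
Step 4: insert va at [12, 25] -> counters=[0,0,0,0,1,0,0,0,1,0,0,0,2,0,0,0,0,0,0,0,0,0,0,0,0,2,0,0,0,0,0,0,0,0,0,0,0,0,0,0,0,1,0,0,0,0,1,0]
Step 5: insert ogv at [4, 46] -> counters=[0,0,0,0,2,0,0,0,1,0,0,0,2,0,0,0,0,0,0,0,0,0,0,0,0,2,0,0,0,0,0,0,0,0,0,0,0,0,0,0,0,1,0,0,0,0,2,0]
Final counters=[0,0,0,0,2,0,0,0,1,0,0,0,2,0,0,0,0,0,0,0,0,0,0,0,0,2,0,0,0,0,0,0,0,0,0,0,0,0,0,0,0,1,0,0,0,0,2,0] -> counters[25]=2

Answer: 2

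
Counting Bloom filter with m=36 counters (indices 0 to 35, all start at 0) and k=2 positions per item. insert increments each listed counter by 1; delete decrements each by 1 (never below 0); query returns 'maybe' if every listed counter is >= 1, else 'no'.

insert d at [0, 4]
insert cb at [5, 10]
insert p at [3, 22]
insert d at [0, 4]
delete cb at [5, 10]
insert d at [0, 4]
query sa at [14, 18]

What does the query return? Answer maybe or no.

Step 1: insert d at [0, 4] -> counters=[1,0,0,0,1,0,0,0,0,0,0,0,0,0,0,0,0,0,0,0,0,0,0,0,0,0,0,0,0,0,0,0,0,0,0,0]
Step 2: insert cb at [5, 10] -> counters=[1,0,0,0,1,1,0,0,0,0,1,0,0,0,0,0,0,0,0,0,0,0,0,0,0,0,0,0,0,0,0,0,0,0,0,0]
Step 3: insert p at [3, 22] -> counters=[1,0,0,1,1,1,0,0,0,0,1,0,0,0,0,0,0,0,0,0,0,0,1,0,0,0,0,0,0,0,0,0,0,0,0,0]
Step 4: insert d at [0, 4] -> counters=[2,0,0,1,2,1,0,0,0,0,1,0,0,0,0,0,0,0,0,0,0,0,1,0,0,0,0,0,0,0,0,0,0,0,0,0]
Step 5: delete cb at [5, 10] -> counters=[2,0,0,1,2,0,0,0,0,0,0,0,0,0,0,0,0,0,0,0,0,0,1,0,0,0,0,0,0,0,0,0,0,0,0,0]
Step 6: insert d at [0, 4] -> counters=[3,0,0,1,3,0,0,0,0,0,0,0,0,0,0,0,0,0,0,0,0,0,1,0,0,0,0,0,0,0,0,0,0,0,0,0]
Query sa: check counters[14]=0 counters[18]=0 -> no

Answer: no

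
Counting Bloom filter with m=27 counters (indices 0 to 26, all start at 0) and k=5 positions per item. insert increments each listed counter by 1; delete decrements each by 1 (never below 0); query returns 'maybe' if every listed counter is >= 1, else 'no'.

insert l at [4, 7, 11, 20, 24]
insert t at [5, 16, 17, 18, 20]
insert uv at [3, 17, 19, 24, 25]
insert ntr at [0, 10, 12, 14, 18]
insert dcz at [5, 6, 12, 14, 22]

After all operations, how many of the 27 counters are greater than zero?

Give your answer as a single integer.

Step 1: insert l at [4, 7, 11, 20, 24] -> counters=[0,0,0,0,1,0,0,1,0,0,0,1,0,0,0,0,0,0,0,0,1,0,0,0,1,0,0]
Step 2: insert t at [5, 16, 17, 18, 20] -> counters=[0,0,0,0,1,1,0,1,0,0,0,1,0,0,0,0,1,1,1,0,2,0,0,0,1,0,0]
Step 3: insert uv at [3, 17, 19, 24, 25] -> counters=[0,0,0,1,1,1,0,1,0,0,0,1,0,0,0,0,1,2,1,1,2,0,0,0,2,1,0]
Step 4: insert ntr at [0, 10, 12, 14, 18] -> counters=[1,0,0,1,1,1,0,1,0,0,1,1,1,0,1,0,1,2,2,1,2,0,0,0,2,1,0]
Step 5: insert dcz at [5, 6, 12, 14, 22] -> counters=[1,0,0,1,1,2,1,1,0,0,1,1,2,0,2,0,1,2,2,1,2,0,1,0,2,1,0]
Final counters=[1,0,0,1,1,2,1,1,0,0,1,1,2,0,2,0,1,2,2,1,2,0,1,0,2,1,0] -> 18 nonzero

Answer: 18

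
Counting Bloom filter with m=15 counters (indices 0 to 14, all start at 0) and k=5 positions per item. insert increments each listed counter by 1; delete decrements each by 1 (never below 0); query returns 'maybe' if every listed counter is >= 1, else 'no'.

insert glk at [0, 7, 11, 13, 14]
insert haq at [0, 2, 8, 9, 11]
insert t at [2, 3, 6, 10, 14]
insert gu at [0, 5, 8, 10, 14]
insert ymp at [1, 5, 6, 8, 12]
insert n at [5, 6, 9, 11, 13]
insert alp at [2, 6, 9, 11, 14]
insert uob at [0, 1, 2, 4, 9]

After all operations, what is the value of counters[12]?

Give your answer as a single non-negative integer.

Answer: 1

Derivation:
Step 1: insert glk at [0, 7, 11, 13, 14] -> counters=[1,0,0,0,0,0,0,1,0,0,0,1,0,1,1]
Step 2: insert haq at [0, 2, 8, 9, 11] -> counters=[2,0,1,0,0,0,0,1,1,1,0,2,0,1,1]
Step 3: insert t at [2, 3, 6, 10, 14] -> counters=[2,0,2,1,0,0,1,1,1,1,1,2,0,1,2]
Step 4: insert gu at [0, 5, 8, 10, 14] -> counters=[3,0,2,1,0,1,1,1,2,1,2,2,0,1,3]
Step 5: insert ymp at [1, 5, 6, 8, 12] -> counters=[3,1,2,1,0,2,2,1,3,1,2,2,1,1,3]
Step 6: insert n at [5, 6, 9, 11, 13] -> counters=[3,1,2,1,0,3,3,1,3,2,2,3,1,2,3]
Step 7: insert alp at [2, 6, 9, 11, 14] -> counters=[3,1,3,1,0,3,4,1,3,3,2,4,1,2,4]
Step 8: insert uob at [0, 1, 2, 4, 9] -> counters=[4,2,4,1,1,3,4,1,3,4,2,4,1,2,4]
Final counters=[4,2,4,1,1,3,4,1,3,4,2,4,1,2,4] -> counters[12]=1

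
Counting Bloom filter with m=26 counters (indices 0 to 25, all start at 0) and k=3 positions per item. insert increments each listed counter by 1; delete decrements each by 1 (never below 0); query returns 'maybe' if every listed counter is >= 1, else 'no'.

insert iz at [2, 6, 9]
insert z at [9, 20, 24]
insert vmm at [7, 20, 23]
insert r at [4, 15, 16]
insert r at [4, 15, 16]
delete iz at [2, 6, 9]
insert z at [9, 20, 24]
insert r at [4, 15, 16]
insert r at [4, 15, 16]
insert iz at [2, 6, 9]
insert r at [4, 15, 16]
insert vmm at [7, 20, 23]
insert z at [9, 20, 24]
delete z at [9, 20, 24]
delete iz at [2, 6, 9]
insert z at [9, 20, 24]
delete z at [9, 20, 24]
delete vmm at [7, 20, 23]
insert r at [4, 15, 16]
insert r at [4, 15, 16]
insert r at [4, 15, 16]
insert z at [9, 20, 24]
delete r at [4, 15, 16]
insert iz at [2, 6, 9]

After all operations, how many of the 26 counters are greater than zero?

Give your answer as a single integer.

Step 1: insert iz at [2, 6, 9] -> counters=[0,0,1,0,0,0,1,0,0,1,0,0,0,0,0,0,0,0,0,0,0,0,0,0,0,0]
Step 2: insert z at [9, 20, 24] -> counters=[0,0,1,0,0,0,1,0,0,2,0,0,0,0,0,0,0,0,0,0,1,0,0,0,1,0]
Step 3: insert vmm at [7, 20, 23] -> counters=[0,0,1,0,0,0,1,1,0,2,0,0,0,0,0,0,0,0,0,0,2,0,0,1,1,0]
Step 4: insert r at [4, 15, 16] -> counters=[0,0,1,0,1,0,1,1,0,2,0,0,0,0,0,1,1,0,0,0,2,0,0,1,1,0]
Step 5: insert r at [4, 15, 16] -> counters=[0,0,1,0,2,0,1,1,0,2,0,0,0,0,0,2,2,0,0,0,2,0,0,1,1,0]
Step 6: delete iz at [2, 6, 9] -> counters=[0,0,0,0,2,0,0,1,0,1,0,0,0,0,0,2,2,0,0,0,2,0,0,1,1,0]
Step 7: insert z at [9, 20, 24] -> counters=[0,0,0,0,2,0,0,1,0,2,0,0,0,0,0,2,2,0,0,0,3,0,0,1,2,0]
Step 8: insert r at [4, 15, 16] -> counters=[0,0,0,0,3,0,0,1,0,2,0,0,0,0,0,3,3,0,0,0,3,0,0,1,2,0]
Step 9: insert r at [4, 15, 16] -> counters=[0,0,0,0,4,0,0,1,0,2,0,0,0,0,0,4,4,0,0,0,3,0,0,1,2,0]
Step 10: insert iz at [2, 6, 9] -> counters=[0,0,1,0,4,0,1,1,0,3,0,0,0,0,0,4,4,0,0,0,3,0,0,1,2,0]
Step 11: insert r at [4, 15, 16] -> counters=[0,0,1,0,5,0,1,1,0,3,0,0,0,0,0,5,5,0,0,0,3,0,0,1,2,0]
Step 12: insert vmm at [7, 20, 23] -> counters=[0,0,1,0,5,0,1,2,0,3,0,0,0,0,0,5,5,0,0,0,4,0,0,2,2,0]
Step 13: insert z at [9, 20, 24] -> counters=[0,0,1,0,5,0,1,2,0,4,0,0,0,0,0,5,5,0,0,0,5,0,0,2,3,0]
Step 14: delete z at [9, 20, 24] -> counters=[0,0,1,0,5,0,1,2,0,3,0,0,0,0,0,5,5,0,0,0,4,0,0,2,2,0]
Step 15: delete iz at [2, 6, 9] -> counters=[0,0,0,0,5,0,0,2,0,2,0,0,0,0,0,5,5,0,0,0,4,0,0,2,2,0]
Step 16: insert z at [9, 20, 24] -> counters=[0,0,0,0,5,0,0,2,0,3,0,0,0,0,0,5,5,0,0,0,5,0,0,2,3,0]
Step 17: delete z at [9, 20, 24] -> counters=[0,0,0,0,5,0,0,2,0,2,0,0,0,0,0,5,5,0,0,0,4,0,0,2,2,0]
Step 18: delete vmm at [7, 20, 23] -> counters=[0,0,0,0,5,0,0,1,0,2,0,0,0,0,0,5,5,0,0,0,3,0,0,1,2,0]
Step 19: insert r at [4, 15, 16] -> counters=[0,0,0,0,6,0,0,1,0,2,0,0,0,0,0,6,6,0,0,0,3,0,0,1,2,0]
Step 20: insert r at [4, 15, 16] -> counters=[0,0,0,0,7,0,0,1,0,2,0,0,0,0,0,7,7,0,0,0,3,0,0,1,2,0]
Step 21: insert r at [4, 15, 16] -> counters=[0,0,0,0,8,0,0,1,0,2,0,0,0,0,0,8,8,0,0,0,3,0,0,1,2,0]
Step 22: insert z at [9, 20, 24] -> counters=[0,0,0,0,8,0,0,1,0,3,0,0,0,0,0,8,8,0,0,0,4,0,0,1,3,0]
Step 23: delete r at [4, 15, 16] -> counters=[0,0,0,0,7,0,0,1,0,3,0,0,0,0,0,7,7,0,0,0,4,0,0,1,3,0]
Step 24: insert iz at [2, 6, 9] -> counters=[0,0,1,0,7,0,1,1,0,4,0,0,0,0,0,7,7,0,0,0,4,0,0,1,3,0]
Final counters=[0,0,1,0,7,0,1,1,0,4,0,0,0,0,0,7,7,0,0,0,4,0,0,1,3,0] -> 10 nonzero

Answer: 10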